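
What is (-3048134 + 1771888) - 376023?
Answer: -1652269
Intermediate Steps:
(-3048134 + 1771888) - 376023 = -1276246 - 376023 = -1652269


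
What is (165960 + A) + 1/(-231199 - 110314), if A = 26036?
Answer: 65569129947/341513 ≈ 1.9200e+5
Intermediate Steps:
(165960 + A) + 1/(-231199 - 110314) = (165960 + 26036) + 1/(-231199 - 110314) = 191996 + 1/(-341513) = 191996 - 1/341513 = 65569129947/341513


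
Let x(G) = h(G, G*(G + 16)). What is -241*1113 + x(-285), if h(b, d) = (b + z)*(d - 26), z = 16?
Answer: -20884124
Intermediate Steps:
h(b, d) = (-26 + d)*(16 + b) (h(b, d) = (b + 16)*(d - 26) = (16 + b)*(-26 + d) = (-26 + d)*(16 + b))
x(G) = -416 - 26*G + G²*(16 + G) + 16*G*(16 + G) (x(G) = -416 - 26*G + 16*(G*(G + 16)) + G*(G*(G + 16)) = -416 - 26*G + 16*(G*(16 + G)) + G*(G*(16 + G)) = -416 - 26*G + 16*G*(16 + G) + G²*(16 + G) = -416 - 26*G + G²*(16 + G) + 16*G*(16 + G))
-241*1113 + x(-285) = -241*1113 + (-416 + (-285)³ + 32*(-285)² + 230*(-285)) = -268233 + (-416 - 23149125 + 32*81225 - 65550) = -268233 + (-416 - 23149125 + 2599200 - 65550) = -268233 - 20615891 = -20884124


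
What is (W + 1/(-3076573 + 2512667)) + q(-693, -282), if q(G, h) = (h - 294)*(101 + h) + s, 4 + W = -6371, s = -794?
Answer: 54747941821/563906 ≈ 97087.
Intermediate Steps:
W = -6375 (W = -4 - 6371 = -6375)
q(G, h) = -794 + (-294 + h)*(101 + h) (q(G, h) = (h - 294)*(101 + h) - 794 = (-294 + h)*(101 + h) - 794 = -794 + (-294 + h)*(101 + h))
(W + 1/(-3076573 + 2512667)) + q(-693, -282) = (-6375 + 1/(-3076573 + 2512667)) + (-30488 + (-282)² - 193*(-282)) = (-6375 + 1/(-563906)) + (-30488 + 79524 + 54426) = (-6375 - 1/563906) + 103462 = -3594900751/563906 + 103462 = 54747941821/563906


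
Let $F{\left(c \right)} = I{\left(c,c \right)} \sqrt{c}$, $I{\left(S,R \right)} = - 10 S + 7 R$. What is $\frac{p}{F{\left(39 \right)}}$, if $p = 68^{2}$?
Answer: $- \frac{4624 \sqrt{39}}{4563} \approx -6.3285$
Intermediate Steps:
$F{\left(c \right)} = - 3 c^{\frac{3}{2}}$ ($F{\left(c \right)} = \left(- 10 c + 7 c\right) \sqrt{c} = - 3 c \sqrt{c} = - 3 c^{\frac{3}{2}}$)
$p = 4624$
$\frac{p}{F{\left(39 \right)}} = \frac{4624}{\left(-3\right) 39^{\frac{3}{2}}} = \frac{4624}{\left(-3\right) 39 \sqrt{39}} = \frac{4624}{\left(-117\right) \sqrt{39}} = 4624 \left(- \frac{\sqrt{39}}{4563}\right) = - \frac{4624 \sqrt{39}}{4563}$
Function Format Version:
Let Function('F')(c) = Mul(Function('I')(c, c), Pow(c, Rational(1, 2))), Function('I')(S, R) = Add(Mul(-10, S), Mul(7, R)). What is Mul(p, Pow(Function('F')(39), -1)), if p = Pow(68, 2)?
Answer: Mul(Rational(-4624, 4563), Pow(39, Rational(1, 2))) ≈ -6.3285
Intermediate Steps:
Function('F')(c) = Mul(-3, Pow(c, Rational(3, 2))) (Function('F')(c) = Mul(Add(Mul(-10, c), Mul(7, c)), Pow(c, Rational(1, 2))) = Mul(Mul(-3, c), Pow(c, Rational(1, 2))) = Mul(-3, Pow(c, Rational(3, 2))))
p = 4624
Mul(p, Pow(Function('F')(39), -1)) = Mul(4624, Pow(Mul(-3, Pow(39, Rational(3, 2))), -1)) = Mul(4624, Pow(Mul(-3, Mul(39, Pow(39, Rational(1, 2)))), -1)) = Mul(4624, Pow(Mul(-117, Pow(39, Rational(1, 2))), -1)) = Mul(4624, Mul(Rational(-1, 4563), Pow(39, Rational(1, 2)))) = Mul(Rational(-4624, 4563), Pow(39, Rational(1, 2)))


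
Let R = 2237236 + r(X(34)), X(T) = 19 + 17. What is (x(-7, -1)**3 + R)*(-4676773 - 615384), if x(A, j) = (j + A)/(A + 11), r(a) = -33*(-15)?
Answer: -11842381438511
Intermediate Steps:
X(T) = 36
r(a) = 495
x(A, j) = (A + j)/(11 + A)
R = 2237731 (R = 2237236 + 495 = 2237731)
(x(-7, -1)**3 + R)*(-4676773 - 615384) = (((-7 - 1)/(11 - 7))**3 + 2237731)*(-4676773 - 615384) = ((-8/4)**3 + 2237731)*(-5292157) = (((1/4)*(-8))**3 + 2237731)*(-5292157) = ((-2)**3 + 2237731)*(-5292157) = (-8 + 2237731)*(-5292157) = 2237723*(-5292157) = -11842381438511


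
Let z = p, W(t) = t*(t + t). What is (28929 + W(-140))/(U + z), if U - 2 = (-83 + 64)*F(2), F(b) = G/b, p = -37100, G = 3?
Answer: -136258/74253 ≈ -1.8351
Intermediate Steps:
W(t) = 2*t**2 (W(t) = t*(2*t) = 2*t**2)
F(b) = 3/b
z = -37100
U = -53/2 (U = 2 + (-83 + 64)*(3/2) = 2 - 57/2 = -53/2 ≈ -26.500)
(28929 + W(-140))/(U + z) = (28929 + 2*(-140)**2)/(-53/2 - 37100) = (28929 + 2*19600)/(-74253/2) = (28929 + 39200)*(-2/74253) = 68129*(-2/74253) = -136258/74253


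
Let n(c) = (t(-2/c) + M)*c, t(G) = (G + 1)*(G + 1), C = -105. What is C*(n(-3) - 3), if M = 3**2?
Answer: 4025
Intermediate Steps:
M = 9
t(G) = (1 + G)**2 (t(G) = (1 + G)*(1 + G) = (1 + G)**2)
n(c) = c*(9 + (1 - 2/c)**2) (n(c) = ((1 - 2/c)**2 + 9)*c = (9 + (1 - 2/c)**2)*c = c*(9 + (1 - 2/c)**2))
C*(n(-3) - 3) = -105*((9*(-3) + (-2 - 3)**2/(-3)) - 3) = -105*((-27 - 1/3*(-5)**2) - 3) = -105*((-27 - 1/3*25) - 3) = -105*((-27 - 25/3) - 3) = -105*(-106/3 - 3) = -105*(-115/3) = 4025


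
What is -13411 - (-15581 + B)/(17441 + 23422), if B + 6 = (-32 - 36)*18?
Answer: -547996882/40863 ≈ -13411.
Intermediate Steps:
B = -1230 (B = -6 + (-32 - 36)*18 = -6 - 68*18 = -6 - 1224 = -1230)
-13411 - (-15581 + B)/(17441 + 23422) = -13411 - (-15581 - 1230)/(17441 + 23422) = -13411 - (-16811)/40863 = -13411 - 1*(-16811/40863) = -13411 + 16811/40863 = -547996882/40863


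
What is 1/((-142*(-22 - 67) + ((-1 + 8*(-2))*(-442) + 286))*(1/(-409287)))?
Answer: -409287/20438 ≈ -20.026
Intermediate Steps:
1/((-142*(-22 - 67) + ((-1 + 8*(-2))*(-442) + 286))*(1/(-409287))) = 1/((-142*(-89) + ((-1 - 16)*(-442) + 286))*(-1/409287)) = -409287/(12638 + (-17*(-442) + 286)) = -409287/(12638 + (7514 + 286)) = -409287/(12638 + 7800) = -409287/20438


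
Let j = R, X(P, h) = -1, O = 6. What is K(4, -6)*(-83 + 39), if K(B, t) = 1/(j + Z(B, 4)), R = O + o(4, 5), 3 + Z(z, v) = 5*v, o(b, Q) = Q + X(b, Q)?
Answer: -44/27 ≈ -1.6296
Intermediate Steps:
o(b, Q) = -1 + Q (o(b, Q) = Q - 1 = -1 + Q)
Z(z, v) = -3 + 5*v
R = 10 (R = 6 + (-1 + 5) = 6 + 4 = 10)
j = 10
K(B, t) = 1/27 (K(B, t) = 1/(10 + (-3 + 5*4)) = 1/(10 + (-3 + 20)) = 1/(10 + 17) = 1/27)
K(4, -6)*(-83 + 39) = (-83 + 39)/27 = (1/27)*(-44) = -44/27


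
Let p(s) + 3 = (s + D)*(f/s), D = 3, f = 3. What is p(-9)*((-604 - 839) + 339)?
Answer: 1104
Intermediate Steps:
p(s) = -3 + 3*(3 + s)/s (p(s) = -3 + (s + 3)*(3/s) = -3 + (3 + s)*(3/s) = -3 + 3*(3 + s)/s)
p(-9)*((-604 - 839) + 339) = (9/(-9))*((-604 - 839) + 339) = (9*(-⅑))*(-1443 + 339) = -1*(-1104) = 1104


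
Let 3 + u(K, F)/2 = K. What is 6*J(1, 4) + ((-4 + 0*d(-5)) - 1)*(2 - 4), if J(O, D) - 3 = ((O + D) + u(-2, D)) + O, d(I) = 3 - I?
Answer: 4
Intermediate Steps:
u(K, F) = -6 + 2*K
J(O, D) = -7 + D + 2*O (J(O, D) = 3 + (((O + D) + (-6 + 2*(-2))) + O) = 3 + (((D + O) + (-6 - 4)) + O) = 3 + (((D + O) - 10) + O) = 3 + ((-10 + D + O) + O) = 3 + (-10 + D + 2*O) = -7 + D + 2*O)
6*J(1, 4) + ((-4 + 0*d(-5)) - 1)*(2 - 4) = 6*(-7 + 4 + 2*1) + ((-4 + 0*(3 - 1*(-5))) - 1)*(2 - 4) = 6*(-7 + 4 + 2) + ((-4 + 0*(3 + 5)) - 1)*(-2) = 6*(-1) + ((-4 + 0*8) - 1)*(-2) = -6 + ((-4 + 0) - 1)*(-2) = -6 + (-4 - 1)*(-2) = -6 - 5*(-2) = -6 + 10 = 4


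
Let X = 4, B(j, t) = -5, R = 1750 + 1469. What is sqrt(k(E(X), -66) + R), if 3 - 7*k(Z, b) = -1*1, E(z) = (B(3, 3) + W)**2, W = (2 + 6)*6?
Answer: sqrt(157759)/7 ≈ 56.741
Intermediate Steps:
R = 3219
W = 48 (W = 8*6 = 48)
E(z) = 1849 (E(z) = (-5 + 48)**2 = 43**2 = 1849)
k(Z, b) = 4/7 (k(Z, b) = 3/7 - (-1)/7 = 3/7 - 1/7*(-1) = 3/7 + 1/7 = 4/7)
sqrt(k(E(X), -66) + R) = sqrt(4/7 + 3219) = sqrt(22537/7) = sqrt(157759)/7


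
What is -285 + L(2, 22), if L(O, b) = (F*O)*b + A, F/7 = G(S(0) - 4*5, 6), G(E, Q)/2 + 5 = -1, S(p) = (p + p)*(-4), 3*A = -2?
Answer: -11945/3 ≈ -3981.7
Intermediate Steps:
A = -⅔ (A = (⅓)*(-2) = -⅔ ≈ -0.66667)
S(p) = -8*p (S(p) = (2*p)*(-4) = -8*p)
G(E, Q) = -12 (G(E, Q) = -10 + 2*(-1) = -10 - 2 = -12)
F = -84 (F = 7*(-12) = -84)
L(O, b) = -⅔ - 84*O*b (L(O, b) = (-84*O)*b - ⅔ = -84*O*b - ⅔ = -⅔ - 84*O*b)
-285 + L(2, 22) = -285 + (-⅔ - 84*2*22) = -285 + (-⅔ - 3696) = -285 - 11090/3 = -11945/3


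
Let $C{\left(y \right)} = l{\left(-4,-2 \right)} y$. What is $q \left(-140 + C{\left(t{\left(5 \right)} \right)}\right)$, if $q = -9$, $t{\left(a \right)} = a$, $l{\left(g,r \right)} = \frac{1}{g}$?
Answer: $\frac{5085}{4} \approx 1271.3$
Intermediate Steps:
$C{\left(y \right)} = - \frac{y}{4}$ ($C{\left(y \right)} = \frac{y}{-4} = - \frac{y}{4}$)
$q \left(-140 + C{\left(t{\left(5 \right)} \right)}\right) = - 9 \left(-140 - \frac{5}{4}\right) = \left(-9\right) \left(- \frac{565}{4}\right) = \frac{5085}{4}$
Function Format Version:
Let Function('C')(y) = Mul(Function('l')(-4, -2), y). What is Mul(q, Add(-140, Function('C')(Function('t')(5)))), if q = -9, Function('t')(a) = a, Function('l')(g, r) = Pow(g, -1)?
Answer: Rational(5085, 4) ≈ 1271.3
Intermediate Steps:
Function('C')(y) = Mul(Rational(-1, 4), y) (Function('C')(y) = Mul(Pow(-4, -1), y) = Mul(Rational(-1, 4), y))
Mul(q, Add(-140, Function('C')(Function('t')(5)))) = Mul(-9, Add(-140, Mul(Rational(-1, 4), 5))) = Mul(-9, Add(-140, Rational(-5, 4))) = Mul(-9, Rational(-565, 4)) = Rational(5085, 4)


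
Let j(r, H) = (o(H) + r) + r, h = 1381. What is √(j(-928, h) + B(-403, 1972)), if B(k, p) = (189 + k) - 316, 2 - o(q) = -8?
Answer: 6*I*√66 ≈ 48.744*I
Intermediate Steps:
o(q) = 10 (o(q) = 2 - 1*(-8) = 2 + 8 = 10)
j(r, H) = 10 + 2*r (j(r, H) = (10 + r) + r = 10 + 2*r)
B(k, p) = -127 + k
√(j(-928, h) + B(-403, 1972)) = √((10 + 2*(-928)) + (-127 - 403)) = √((10 - 1856) - 530) = √(-1846 - 530) = √(-2376) = 6*I*√66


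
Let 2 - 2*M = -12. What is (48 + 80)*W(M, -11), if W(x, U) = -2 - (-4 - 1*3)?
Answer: 640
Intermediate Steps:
M = 7 (M = 1 - 1/2*(-12) = 1 + 6 = 7)
W(x, U) = 5 (W(x, U) = -2 - (-4 - 3) = -2 - 1*(-7) = -2 + 7 = 5)
(48 + 80)*W(M, -11) = (48 + 80)*5 = 128*5 = 640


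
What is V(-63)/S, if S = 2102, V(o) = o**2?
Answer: 3969/2102 ≈ 1.8882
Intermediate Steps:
V(-63)/S = (-63)**2/2102 = 3969*(1/2102) = 3969/2102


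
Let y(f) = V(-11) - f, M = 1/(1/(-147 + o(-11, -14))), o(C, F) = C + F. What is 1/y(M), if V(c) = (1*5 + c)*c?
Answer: 1/238 ≈ 0.0042017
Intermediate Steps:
M = -172 (M = 1/(1/(-147 + (-11 - 14))) = 1/(1/(-147 - 25)) = 1/(1/(-172)) = 1/(-1/172) = -172)
V(c) = c*(5 + c) (V(c) = (5 + c)*c = c*(5 + c))
y(f) = 66 - f (y(f) = -11*(5 - 11) - f = -11*(-6) - f = 66 - f)
1/y(M) = 1/(66 - 1*(-172)) = 1/(66 + 172) = 1/238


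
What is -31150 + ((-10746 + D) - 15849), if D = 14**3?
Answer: -55001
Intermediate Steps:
D = 2744
-31150 + ((-10746 + D) - 15849) = -31150 + ((-10746 + 2744) - 15849) = -31150 + (-8002 - 15849) = -31150 - 23851 = -55001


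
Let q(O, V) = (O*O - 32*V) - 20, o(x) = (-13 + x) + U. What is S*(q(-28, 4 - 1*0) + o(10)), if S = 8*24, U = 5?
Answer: 122496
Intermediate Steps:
o(x) = -8 + x (o(x) = (-13 + x) + 5 = -8 + x)
S = 192
q(O, V) = -20 + O**2 - 32*V (q(O, V) = (O**2 - 32*V) - 20 = -20 + O**2 - 32*V)
S*(q(-28, 4 - 1*0) + o(10)) = 192*((-20 + (-28)**2 - 32*(4 - 1*0)) + (-8 + 10)) = 192*((-20 + 784 - 32*(4 + 0)) + 2) = 192*((-20 + 784 - 32*4) + 2) = 192*((-20 + 784 - 128) + 2) = 192*(636 + 2) = 192*638 = 122496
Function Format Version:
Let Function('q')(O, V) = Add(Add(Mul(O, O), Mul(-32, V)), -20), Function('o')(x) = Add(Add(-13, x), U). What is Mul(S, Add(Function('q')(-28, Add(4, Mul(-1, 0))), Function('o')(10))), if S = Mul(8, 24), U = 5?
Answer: 122496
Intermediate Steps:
Function('o')(x) = Add(-8, x) (Function('o')(x) = Add(Add(-13, x), 5) = Add(-8, x))
S = 192
Function('q')(O, V) = Add(-20, Pow(O, 2), Mul(-32, V)) (Function('q')(O, V) = Add(Add(Pow(O, 2), Mul(-32, V)), -20) = Add(-20, Pow(O, 2), Mul(-32, V)))
Mul(S, Add(Function('q')(-28, Add(4, Mul(-1, 0))), Function('o')(10))) = Mul(192, Add(Add(-20, Pow(-28, 2), Mul(-32, Add(4, Mul(-1, 0)))), Add(-8, 10))) = Mul(192, Add(Add(-20, 784, Mul(-32, Add(4, 0))), 2)) = Mul(192, Add(Add(-20, 784, Mul(-32, 4)), 2)) = Mul(192, Add(Add(-20, 784, -128), 2)) = Mul(192, Add(636, 2)) = Mul(192, 638) = 122496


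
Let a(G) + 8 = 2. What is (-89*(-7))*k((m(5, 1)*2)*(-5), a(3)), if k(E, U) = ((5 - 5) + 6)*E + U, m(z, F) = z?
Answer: -190638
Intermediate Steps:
a(G) = -6 (a(G) = -8 + 2 = -6)
k(E, U) = U + 6*E (k(E, U) = (0 + 6)*E + U = 6*E + U = U + 6*E)
(-89*(-7))*k((m(5, 1)*2)*(-5), a(3)) = (-89*(-7))*(-6 + 6*((5*2)*(-5))) = 623*(-6 + 6*(10*(-5))) = 623*(-6 + 6*(-50)) = 623*(-6 - 300) = 623*(-306) = -190638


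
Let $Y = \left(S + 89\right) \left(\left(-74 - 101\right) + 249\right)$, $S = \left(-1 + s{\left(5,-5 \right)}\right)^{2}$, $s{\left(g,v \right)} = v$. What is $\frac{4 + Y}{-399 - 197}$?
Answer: $- \frac{4627}{298} \approx -15.527$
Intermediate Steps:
$S = 36$ ($S = \left(-1 - 5\right)^{2} = \left(-6\right)^{2} = 36$)
$Y = 9250$ ($Y = \left(36 + 89\right) \left(\left(-74 - 101\right) + 249\right) = 125 \left(-175 + 249\right) = 125 \cdot 74 = 9250$)
$\frac{4 + Y}{-399 - 197} = \frac{4 + 9250}{-399 - 197} = \frac{9254}{-596} = 9254 \left(- \frac{1}{596}\right) = - \frac{4627}{298}$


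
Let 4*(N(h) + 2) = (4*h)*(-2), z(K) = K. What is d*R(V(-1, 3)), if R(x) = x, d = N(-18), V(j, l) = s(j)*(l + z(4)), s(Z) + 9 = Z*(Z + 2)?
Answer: -2380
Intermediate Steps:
s(Z) = -9 + Z*(2 + Z) (s(Z) = -9 + Z*(Z + 2) = -9 + Z*(2 + Z))
N(h) = -2 - 2*h (N(h) = -2 + ((4*h)*(-2))/4 = -2 + (-8*h)/4 = -2 - 2*h)
V(j, l) = (4 + l)*(-9 + j² + 2*j) (V(j, l) = (-9 + j² + 2*j)*(l + 4) = (-9 + j² + 2*j)*(4 + l) = (4 + l)*(-9 + j² + 2*j))
d = 34 (d = -2 - 2*(-18) = -2 + 36 = 34)
d*R(V(-1, 3)) = 34*((4 + 3)*(-9 + (-1)² + 2*(-1))) = 34*(7*(-9 + 1 - 2)) = 34*(7*(-10)) = 34*(-70) = -2380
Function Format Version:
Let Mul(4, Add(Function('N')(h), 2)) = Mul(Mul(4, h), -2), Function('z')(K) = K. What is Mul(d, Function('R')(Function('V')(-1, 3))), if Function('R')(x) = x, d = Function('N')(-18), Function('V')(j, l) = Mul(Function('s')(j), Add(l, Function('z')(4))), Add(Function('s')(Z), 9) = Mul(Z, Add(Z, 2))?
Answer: -2380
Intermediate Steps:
Function('s')(Z) = Add(-9, Mul(Z, Add(2, Z))) (Function('s')(Z) = Add(-9, Mul(Z, Add(Z, 2))) = Add(-9, Mul(Z, Add(2, Z))))
Function('N')(h) = Add(-2, Mul(-2, h)) (Function('N')(h) = Add(-2, Mul(Rational(1, 4), Mul(Mul(4, h), -2))) = Add(-2, Mul(Rational(1, 4), Mul(-8, h))) = Add(-2, Mul(-2, h)))
Function('V')(j, l) = Mul(Add(4, l), Add(-9, Pow(j, 2), Mul(2, j))) (Function('V')(j, l) = Mul(Add(-9, Pow(j, 2), Mul(2, j)), Add(l, 4)) = Mul(Add(-9, Pow(j, 2), Mul(2, j)), Add(4, l)) = Mul(Add(4, l), Add(-9, Pow(j, 2), Mul(2, j))))
d = 34 (d = Add(-2, Mul(-2, -18)) = Add(-2, 36) = 34)
Mul(d, Function('R')(Function('V')(-1, 3))) = Mul(34, Mul(Add(4, 3), Add(-9, Pow(-1, 2), Mul(2, -1)))) = Mul(34, Mul(7, Add(-9, 1, -2))) = Mul(34, Mul(7, -10)) = Mul(34, -70) = -2380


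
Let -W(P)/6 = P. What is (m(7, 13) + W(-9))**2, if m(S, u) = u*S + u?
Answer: 24964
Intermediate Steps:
m(S, u) = u + S*u (m(S, u) = S*u + u = u + S*u)
W(P) = -6*P
(m(7, 13) + W(-9))**2 = (13*(1 + 7) - 6*(-9))**2 = (13*8 + 54)**2 = (104 + 54)**2 = 158**2 = 24964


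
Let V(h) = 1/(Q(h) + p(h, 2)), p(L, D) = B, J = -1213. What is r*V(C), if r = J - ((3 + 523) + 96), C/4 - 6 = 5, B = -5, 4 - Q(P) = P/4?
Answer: 1835/12 ≈ 152.92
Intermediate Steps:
Q(P) = 4 - P/4
p(L, D) = -5
C = 44 (C = 24 + 4*5 = 24 + 20 = 44)
V(h) = 1/(-1 - h/4) (V(h) = 1/((4 - h/4) - 5) = 1/(-1 - h/4))
r = -1835 (r = -1213 - ((3 + 523) + 96) = -1213 - (526 + 96) = -1213 - 1*622 = -1213 - 622 = -1835)
r*V(C) = -(-7340)/(4 + 44) = -(-7340)/48 = -1835*(-1/12) = 1835/12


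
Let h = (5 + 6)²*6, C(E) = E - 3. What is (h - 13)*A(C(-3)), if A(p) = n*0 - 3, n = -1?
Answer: -2139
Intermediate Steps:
C(E) = -3 + E
A(p) = -3 (A(p) = -1*0 - 3 = 0 - 3 = -3)
h = 726 (h = 11²*6 = 121*6 = 726)
(h - 13)*A(C(-3)) = (726 - 13)*(-3) = 713*(-3) = -2139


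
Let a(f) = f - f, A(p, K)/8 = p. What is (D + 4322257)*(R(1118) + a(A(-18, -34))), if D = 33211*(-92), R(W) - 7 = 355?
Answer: 458597890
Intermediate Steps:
R(W) = 362 (R(W) = 7 + 355 = 362)
A(p, K) = 8*p
a(f) = 0
D = -3055412
(D + 4322257)*(R(1118) + a(A(-18, -34))) = (-3055412 + 4322257)*(362 + 0) = 1266845*362 = 458597890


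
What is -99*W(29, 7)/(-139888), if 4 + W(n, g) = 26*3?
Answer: 3663/69944 ≈ 0.052370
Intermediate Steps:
W(n, g) = 74 (W(n, g) = -4 + 26*3 = -4 + 78 = 74)
-99*W(29, 7)/(-139888) = -99*74/(-139888) = -7326*(-1/139888) = 3663/69944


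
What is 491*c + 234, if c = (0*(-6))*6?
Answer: 234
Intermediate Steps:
c = 0 (c = 0*6 = 0)
491*c + 234 = 491*0 + 234 = 0 + 234 = 234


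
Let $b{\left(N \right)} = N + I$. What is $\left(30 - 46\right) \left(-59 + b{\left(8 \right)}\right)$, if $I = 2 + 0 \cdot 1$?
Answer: $784$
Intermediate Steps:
$I = 2$ ($I = 2 + 0 = 2$)
$b{\left(N \right)} = 2 + N$ ($b{\left(N \right)} = N + 2 = 2 + N$)
$\left(30 - 46\right) \left(-59 + b{\left(8 \right)}\right) = \left(30 - 46\right) \left(-59 + \left(2 + 8\right)\right) = - 16 \left(-59 + 10\right) = \left(-16\right) \left(-49\right) = 784$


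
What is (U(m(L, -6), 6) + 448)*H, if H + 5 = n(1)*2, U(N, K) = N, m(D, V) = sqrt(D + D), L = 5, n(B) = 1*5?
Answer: 2240 + 5*sqrt(10) ≈ 2255.8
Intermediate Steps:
n(B) = 5
m(D, V) = sqrt(2)*sqrt(D) (m(D, V) = sqrt(2*D) = sqrt(2)*sqrt(D))
H = 5 (H = -5 + 5*2 = -5 + 10 = 5)
(U(m(L, -6), 6) + 448)*H = (sqrt(2)*sqrt(5) + 448)*5 = (sqrt(10) + 448)*5 = (448 + sqrt(10))*5 = 2240 + 5*sqrt(10)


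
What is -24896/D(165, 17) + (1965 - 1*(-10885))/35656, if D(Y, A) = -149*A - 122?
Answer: 460904263/47333340 ≈ 9.7374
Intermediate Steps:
D(Y, A) = -122 - 149*A
-24896/D(165, 17) + (1965 - 1*(-10885))/35656 = -24896/(-122 - 149*17) + (1965 - 1*(-10885))/35656 = -24896/(-122 - 2533) + (1965 + 10885)*(1/35656) = -24896/(-2655) + 12850*(1/35656) = -24896*(-1/2655) + 6425/17828 = 24896/2655 + 6425/17828 = 460904263/47333340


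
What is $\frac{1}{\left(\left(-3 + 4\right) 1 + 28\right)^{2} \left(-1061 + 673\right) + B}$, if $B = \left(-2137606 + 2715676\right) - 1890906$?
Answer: $- \frac{1}{1639144} \approx -6.1007 \cdot 10^{-7}$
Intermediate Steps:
$B = -1312836$ ($B = 578070 - 1890906 = -1312836$)
$\frac{1}{\left(\left(-3 + 4\right) 1 + 28\right)^{2} \left(-1061 + 673\right) + B} = \frac{1}{\left(\left(-3 + 4\right) 1 + 28\right)^{2} \left(-1061 + 673\right) - 1312836} = \frac{1}{\left(1 \cdot 1 + 28\right)^{2} \left(-388\right) - 1312836} = \frac{1}{\left(1 + 28\right)^{2} \left(-388\right) - 1312836} = \frac{1}{29^{2} \left(-388\right) - 1312836} = \frac{1}{841 \left(-388\right) - 1312836} = \frac{1}{-326308 - 1312836} = \frac{1}{-1639144} = - \frac{1}{1639144}$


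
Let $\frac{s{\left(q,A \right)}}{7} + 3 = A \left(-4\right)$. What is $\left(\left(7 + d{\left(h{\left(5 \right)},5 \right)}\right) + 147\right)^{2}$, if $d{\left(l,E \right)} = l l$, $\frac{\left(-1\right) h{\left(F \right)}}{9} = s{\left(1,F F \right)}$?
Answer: $1773022607925625$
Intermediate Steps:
$s{\left(q,A \right)} = -21 - 28 A$ ($s{\left(q,A \right)} = -21 + 7 A \left(-4\right) = -21 + 7 \left(- 4 A\right) = -21 - 28 A$)
$h{\left(F \right)} = 189 + 252 F^{2}$ ($h{\left(F \right)} = - 9 \left(-21 - 28 F F\right) = - 9 \left(-21 - 28 F^{2}\right) = 189 + 252 F^{2}$)
$d{\left(l,E \right)} = l^{2}$
$\left(\left(7 + d{\left(h{\left(5 \right)},5 \right)}\right) + 147\right)^{2} = \left(\left(7 + \left(189 + 252 \cdot 5^{2}\right)^{2}\right) + 147\right)^{2} = \left(\left(7 + \left(189 + 252 \cdot 25\right)^{2}\right) + 147\right)^{2} = \left(\left(7 + \left(189 + 6300\right)^{2}\right) + 147\right)^{2} = \left(\left(7 + 6489^{2}\right) + 147\right)^{2} = \left(\left(7 + 42107121\right) + 147\right)^{2} = \left(42107128 + 147\right)^{2} = 42107275^{2} = 1773022607925625$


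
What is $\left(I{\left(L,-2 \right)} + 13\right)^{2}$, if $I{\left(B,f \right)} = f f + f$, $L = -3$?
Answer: $225$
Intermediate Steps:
$I{\left(B,f \right)} = f + f^{2}$ ($I{\left(B,f \right)} = f^{2} + f = f + f^{2}$)
$\left(I{\left(L,-2 \right)} + 13\right)^{2} = \left(- 2 \left(1 - 2\right) + 13\right)^{2} = \left(\left(-2\right) \left(-1\right) + 13\right)^{2} = \left(2 + 13\right)^{2} = 15^{2} = 225$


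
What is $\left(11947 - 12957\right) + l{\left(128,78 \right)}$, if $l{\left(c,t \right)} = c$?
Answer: $-882$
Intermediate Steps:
$\left(11947 - 12957\right) + l{\left(128,78 \right)} = \left(11947 - 12957\right) + 128 = -1010 + 128 = -882$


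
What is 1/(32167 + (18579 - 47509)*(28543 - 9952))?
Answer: -1/537805463 ≈ -1.8594e-9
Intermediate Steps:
1/(32167 + (18579 - 47509)*(28543 - 9952)) = 1/(32167 - 28930*18591) = 1/(32167 - 537837630) = 1/(-537805463) = -1/537805463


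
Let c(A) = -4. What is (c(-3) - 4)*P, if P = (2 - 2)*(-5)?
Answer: 0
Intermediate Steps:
P = 0 (P = 0*(-5) = 0)
(c(-3) - 4)*P = (-4 - 4)*0 = -8*0 = 0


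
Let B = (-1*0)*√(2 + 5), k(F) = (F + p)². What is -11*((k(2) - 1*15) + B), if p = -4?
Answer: 121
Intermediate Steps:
k(F) = (-4 + F)² (k(F) = (F - 4)² = (-4 + F)²)
B = 0 (B = 0*√7 = 0)
-11*((k(2) - 1*15) + B) = -11*(((-4 + 2)² - 1*15) + 0) = -11*(((-2)² - 15) + 0) = -11*((4 - 15) + 0) = -11*(-11 + 0) = -11*(-11) = 121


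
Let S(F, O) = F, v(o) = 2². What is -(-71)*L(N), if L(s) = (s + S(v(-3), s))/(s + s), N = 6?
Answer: 355/6 ≈ 59.167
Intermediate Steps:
v(o) = 4
L(s) = (4 + s)/(2*s) (L(s) = (s + 4)/(s + s) = (4 + s)/((2*s)) = (4 + s)*(1/(2*s)) = (4 + s)/(2*s))
-(-71)*L(N) = -(-71)*(½)*(4 + 6)/6 = -(-71)*(½)*(⅙)*10 = -(-71)*5/6 = -1*(-355/6) = 355/6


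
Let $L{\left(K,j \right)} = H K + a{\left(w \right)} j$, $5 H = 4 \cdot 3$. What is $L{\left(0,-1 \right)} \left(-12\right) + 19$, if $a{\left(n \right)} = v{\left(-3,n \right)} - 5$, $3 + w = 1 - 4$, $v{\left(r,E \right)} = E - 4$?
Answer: $-161$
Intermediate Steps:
$v{\left(r,E \right)} = -4 + E$
$w = -6$ ($w = -3 + \left(1 - 4\right) = -3 - 3 = -6$)
$H = \frac{12}{5}$ ($H = \frac{4 \cdot 3}{5} = \frac{1}{5} \cdot 12 = \frac{12}{5} \approx 2.4$)
$a{\left(n \right)} = -9 + n$ ($a{\left(n \right)} = \left(-4 + n\right) - 5 = -9 + n$)
$L{\left(K,j \right)} = - 15 j + \frac{12 K}{5}$ ($L{\left(K,j \right)} = \frac{12 K}{5} + \left(-9 - 6\right) j = \frac{12 K}{5} - 15 j = - 15 j + \frac{12 K}{5}$)
$L{\left(0,-1 \right)} \left(-12\right) + 19 = \left(\left(-15\right) \left(-1\right) + \frac{12}{5} \cdot 0\right) \left(-12\right) + 19 = \left(15 + 0\right) \left(-12\right) + 19 = 15 \left(-12\right) + 19 = -180 + 19 = -161$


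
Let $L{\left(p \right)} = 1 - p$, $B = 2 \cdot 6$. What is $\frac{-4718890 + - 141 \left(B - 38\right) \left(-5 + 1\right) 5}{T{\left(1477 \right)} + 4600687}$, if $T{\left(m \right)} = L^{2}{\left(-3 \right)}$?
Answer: $- \frac{4792210}{4600703} \approx -1.0416$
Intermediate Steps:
$B = 12$
$T{\left(m \right)} = 16$ ($T{\left(m \right)} = \left(1 - -3\right)^{2} = \left(1 + 3\right)^{2} = 4^{2} = 16$)
$\frac{-4718890 + - 141 \left(B - 38\right) \left(-5 + 1\right) 5}{T{\left(1477 \right)} + 4600687} = \frac{-4718890 + - 141 \left(12 - 38\right) \left(-5 + 1\right) 5}{16 + 4600687} = \frac{-4718890 + \left(-141\right) \left(-26\right) \left(\left(-4\right) 5\right)}{4600703} = \left(-4718890 + 3666 \left(-20\right)\right) \frac{1}{4600703} = \left(-4718890 - 73320\right) \frac{1}{4600703} = \left(-4792210\right) \frac{1}{4600703} = - \frac{4792210}{4600703}$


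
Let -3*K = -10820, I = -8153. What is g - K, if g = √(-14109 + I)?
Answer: -10820/3 + I*√22262 ≈ -3606.7 + 149.2*I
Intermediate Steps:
K = 10820/3 (K = -⅓*(-10820) = 10820/3 ≈ 3606.7)
g = I*√22262 (g = √(-14109 - 8153) = √(-22262) = I*√22262 ≈ 149.2*I)
g - K = I*√22262 - 1*10820/3 = I*√22262 - 10820/3 = -10820/3 + I*√22262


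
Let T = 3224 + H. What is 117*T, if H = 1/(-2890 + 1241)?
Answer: 622015875/1649 ≈ 3.7721e+5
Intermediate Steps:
H = -1/1649 (H = 1/(-1649) = -1/1649 ≈ -0.00060643)
T = 5316375/1649 (T = 3224 - 1/1649 = 5316375/1649 ≈ 3224.0)
117*T = 117*(5316375/1649) = 622015875/1649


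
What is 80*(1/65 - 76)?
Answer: -79024/13 ≈ -6078.8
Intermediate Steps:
80*(1/65 - 76) = 80*(-4939/65) = -79024/13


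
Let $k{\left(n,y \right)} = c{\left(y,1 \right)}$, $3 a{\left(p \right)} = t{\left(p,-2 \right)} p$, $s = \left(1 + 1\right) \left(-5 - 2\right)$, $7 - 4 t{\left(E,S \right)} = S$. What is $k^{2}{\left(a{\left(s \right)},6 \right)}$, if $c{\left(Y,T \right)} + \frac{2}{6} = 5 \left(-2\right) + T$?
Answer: $\frac{784}{9} \approx 87.111$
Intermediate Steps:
$t{\left(E,S \right)} = \frac{7}{4} - \frac{S}{4}$
$s = -14$ ($s = 2 \left(-7\right) = -14$)
$c{\left(Y,T \right)} = - \frac{31}{3} + T$ ($c{\left(Y,T \right)} = - \frac{1}{3} + \left(5 \left(-2\right) + T\right) = - \frac{1}{3} + \left(-10 + T\right) = - \frac{31}{3} + T$)
$a{\left(p \right)} = \frac{3 p}{4}$ ($a{\left(p \right)} = \frac{\left(\frac{7}{4} - - \frac{1}{2}\right) p}{3} = \frac{\left(\frac{7}{4} + \frac{1}{2}\right) p}{3} = \frac{\frac{9}{4} p}{3} = \frac{3 p}{4}$)
$k{\left(n,y \right)} = - \frac{28}{3}$ ($k{\left(n,y \right)} = - \frac{31}{3} + 1 = - \frac{28}{3}$)
$k^{2}{\left(a{\left(s \right)},6 \right)} = \left(- \frac{28}{3}\right)^{2} = \frac{784}{9}$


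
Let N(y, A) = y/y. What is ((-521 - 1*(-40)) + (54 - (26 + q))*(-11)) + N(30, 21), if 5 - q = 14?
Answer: -887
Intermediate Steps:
q = -9 (q = 5 - 1*14 = 5 - 14 = -9)
N(y, A) = 1
((-521 - 1*(-40)) + (54 - (26 + q))*(-11)) + N(30, 21) = ((-521 - 1*(-40)) + (54 - (26 - 9))*(-11)) + 1 = ((-521 + 40) + (54 - 1*17)*(-11)) + 1 = (-481 + (54 - 17)*(-11)) + 1 = (-481 + 37*(-11)) + 1 = (-481 - 407) + 1 = -888 + 1 = -887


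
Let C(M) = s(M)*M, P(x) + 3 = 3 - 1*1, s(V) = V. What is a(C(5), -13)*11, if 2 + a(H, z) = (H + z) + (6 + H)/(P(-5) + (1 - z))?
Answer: 1771/13 ≈ 136.23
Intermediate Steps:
P(x) = -1 (P(x) = -3 + (3 - 1*1) = -3 + (3 - 1) = -3 + 2 = -1)
C(M) = M**2 (C(M) = M*M = M**2)
a(H, z) = -2 + H + z - (6 + H)/z (a(H, z) = -2 + ((H + z) + (6 + H)/(-1 + (1 - z))) = -2 + ((H + z) + (6 + H)/((-z))) = -2 + ((H + z) + (6 + H)*(-1/z)) = -2 + ((H + z) - (6 + H)/z) = -2 + (H + z - (6 + H)/z) = -2 + H + z - (6 + H)/z)
a(C(5), -13)*11 = (-2 + 5**2 - 13 - 6/(-13) - 1*5**2/(-13))*11 = (-2 + 25 - 13 - 6*(-1/13) - 1*25*(-1/13))*11 = (-2 + 25 - 13 + 6/13 + 25/13)*11 = (161/13)*11 = 1771/13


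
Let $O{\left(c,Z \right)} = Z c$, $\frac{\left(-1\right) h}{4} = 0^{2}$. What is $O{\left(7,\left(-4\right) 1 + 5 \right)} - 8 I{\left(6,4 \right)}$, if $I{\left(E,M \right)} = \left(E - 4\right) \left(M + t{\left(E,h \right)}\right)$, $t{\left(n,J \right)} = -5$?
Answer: $23$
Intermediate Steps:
$h = 0$ ($h = - 4 \cdot 0^{2} = \left(-4\right) 0 = 0$)
$I{\left(E,M \right)} = \left(-5 + M\right) \left(-4 + E\right)$ ($I{\left(E,M \right)} = \left(E - 4\right) \left(M - 5\right) = \left(-4 + E\right) \left(-5 + M\right) = \left(-5 + M\right) \left(-4 + E\right)$)
$O{\left(7,\left(-4\right) 1 + 5 \right)} - 8 I{\left(6,4 \right)} = \left(\left(-4\right) 1 + 5\right) 7 - 8 \left(20 - 30 - 16 + 6 \cdot 4\right) = \left(-4 + 5\right) 7 - 8 \left(20 - 30 - 16 + 24\right) = 1 \cdot 7 - -16 = 7 + 16 = 23$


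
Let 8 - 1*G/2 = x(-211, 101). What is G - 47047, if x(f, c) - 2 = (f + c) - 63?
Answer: -46689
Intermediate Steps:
x(f, c) = -61 + c + f (x(f, c) = 2 + ((f + c) - 63) = 2 + ((c + f) - 63) = 2 + (-63 + c + f) = -61 + c + f)
G = 358 (G = 16 - 2*(-61 + 101 - 211) = 16 - 2*(-171) = 16 + 342 = 358)
G - 47047 = 358 - 47047 = -46689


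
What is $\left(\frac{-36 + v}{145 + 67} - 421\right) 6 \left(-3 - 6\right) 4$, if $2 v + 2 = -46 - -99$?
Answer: $\frac{4820175}{53} \approx 90947.0$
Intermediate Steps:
$v = \frac{51}{2}$ ($v = -1 + \frac{-46 - -99}{2} = -1 + \frac{-46 + 99}{2} = -1 + \frac{1}{2} \cdot 53 = -1 + \frac{53}{2} = \frac{51}{2} \approx 25.5$)
$\left(\frac{-36 + v}{145 + 67} - 421\right) 6 \left(-3 - 6\right) 4 = \left(\frac{-36 + \frac{51}{2}}{145 + 67} - 421\right) 6 \left(-3 - 6\right) 4 = \left(- \frac{21}{2 \cdot 212} - 421\right) 6 \left(-3 - 6\right) 4 = \left(\left(- \frac{21}{2}\right) \frac{1}{212} - 421\right) 6 \left(-9\right) 4 = \left(- \frac{21}{424} - 421\right) \left(\left(-54\right) 4\right) = \left(- \frac{178525}{424}\right) \left(-216\right) = \frac{4820175}{53}$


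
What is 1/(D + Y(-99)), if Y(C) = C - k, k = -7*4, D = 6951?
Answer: 1/6880 ≈ 0.00014535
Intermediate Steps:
k = -28
Y(C) = 28 + C (Y(C) = C - 1*(-28) = C + 28 = 28 + C)
1/(D + Y(-99)) = 1/(6951 + (28 - 99)) = 1/(6951 - 71) = 1/6880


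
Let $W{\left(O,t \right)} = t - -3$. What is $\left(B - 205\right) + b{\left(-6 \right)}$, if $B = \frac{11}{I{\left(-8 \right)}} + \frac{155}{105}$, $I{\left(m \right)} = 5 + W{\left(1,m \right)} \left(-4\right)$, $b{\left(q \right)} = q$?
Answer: $- \frac{109769}{525} \approx -209.08$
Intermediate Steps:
$W{\left(O,t \right)} = 3 + t$ ($W{\left(O,t \right)} = t + 3 = 3 + t$)
$I{\left(m \right)} = -7 - 4 m$ ($I{\left(m \right)} = 5 + \left(3 + m\right) \left(-4\right) = 5 - \left(12 + 4 m\right) = -7 - 4 m$)
$B = \frac{1006}{525}$ ($B = \frac{11}{-7 - -32} + \frac{155}{105} = \frac{11}{-7 + 32} + 155 \cdot \frac{1}{105} = \frac{11}{25} + \frac{31}{21} = \frac{1006}{525} \approx 1.9162$)
$\left(B - 205\right) + b{\left(-6 \right)} = \left(\frac{1006}{525} - 205\right) - 6 = - \frac{106619}{525} - 6 = - \frac{109769}{525}$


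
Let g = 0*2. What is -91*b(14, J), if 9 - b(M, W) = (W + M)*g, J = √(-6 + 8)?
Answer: -819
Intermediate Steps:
g = 0
J = √2 ≈ 1.4142
b(M, W) = 9 (b(M, W) = 9 - (W + M)*0 = 9 - (M + W)*0 = 9 - 1*0 = 9 + 0 = 9)
-91*b(14, J) = -91*9 = -819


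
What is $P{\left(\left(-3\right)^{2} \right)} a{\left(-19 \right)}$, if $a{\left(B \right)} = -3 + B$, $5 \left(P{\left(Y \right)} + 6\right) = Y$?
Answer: $\frac{462}{5} \approx 92.4$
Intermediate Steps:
$P{\left(Y \right)} = -6 + \frac{Y}{5}$
$P{\left(\left(-3\right)^{2} \right)} a{\left(-19 \right)} = \left(-6 + \frac{\left(-3\right)^{2}}{5}\right) \left(-3 - 19\right) = \left(-6 + \frac{1}{5} \cdot 9\right) \left(-22\right) = \left(-6 + \frac{9}{5}\right) \left(-22\right) = \left(- \frac{21}{5}\right) \left(-22\right) = \frac{462}{5}$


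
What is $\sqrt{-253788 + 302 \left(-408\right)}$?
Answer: $2 i \sqrt{94251} \approx 614.01 i$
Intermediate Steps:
$\sqrt{-253788 + 302 \left(-408\right)} = \sqrt{-253788 - 123216} = \sqrt{-377004} = 2 i \sqrt{94251}$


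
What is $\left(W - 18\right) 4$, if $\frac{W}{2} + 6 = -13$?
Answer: $-224$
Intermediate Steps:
$W = -38$ ($W = -12 + 2 \left(-13\right) = -12 - 26 = -38$)
$\left(W - 18\right) 4 = \left(-38 - 18\right) 4 = \left(-56\right) 4 = -224$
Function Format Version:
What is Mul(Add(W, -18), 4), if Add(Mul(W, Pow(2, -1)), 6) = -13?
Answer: -224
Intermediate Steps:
W = -38 (W = Add(-12, Mul(2, -13)) = Add(-12, -26) = -38)
Mul(Add(W, -18), 4) = Mul(Add(-38, -18), 4) = Mul(-56, 4) = -224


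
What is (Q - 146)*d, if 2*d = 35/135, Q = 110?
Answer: -14/3 ≈ -4.6667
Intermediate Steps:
d = 7/54 (d = (35/135)/2 = (35*(1/135))/2 = (½)*(7/27) = 7/54 ≈ 0.12963)
(Q - 146)*d = (110 - 146)*(7/54) = -36*7/54 = -14/3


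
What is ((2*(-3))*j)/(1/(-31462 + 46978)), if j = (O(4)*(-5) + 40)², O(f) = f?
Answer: -37238400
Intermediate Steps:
j = 400 (j = (4*(-5) + 40)² = (-20 + 40)² = 20² = 400)
((2*(-3))*j)/(1/(-31462 + 46978)) = ((2*(-3))*400)/(1/(-31462 + 46978)) = (-6*400)/(1/15516) = -2400/1/15516 = -2400*15516 = -37238400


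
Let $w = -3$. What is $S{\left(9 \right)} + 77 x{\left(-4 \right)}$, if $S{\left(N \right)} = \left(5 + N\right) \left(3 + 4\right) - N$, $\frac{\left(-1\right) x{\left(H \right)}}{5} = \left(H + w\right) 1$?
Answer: $2784$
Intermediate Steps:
$x{\left(H \right)} = 15 - 5 H$ ($x{\left(H \right)} = - 5 \left(H - 3\right) 1 = - 5 \left(-3 + H\right) 1 = - 5 \left(-3 + H\right) = 15 - 5 H$)
$S{\left(N \right)} = 35 + 6 N$ ($S{\left(N \right)} = \left(5 + N\right) 7 - N = \left(35 + 7 N\right) - N = 35 + 6 N$)
$S{\left(9 \right)} + 77 x{\left(-4 \right)} = \left(35 + 6 \cdot 9\right) + 77 \left(15 - -20\right) = \left(35 + 54\right) + 77 \left(15 + 20\right) = 89 + 77 \cdot 35 = 89 + 2695 = 2784$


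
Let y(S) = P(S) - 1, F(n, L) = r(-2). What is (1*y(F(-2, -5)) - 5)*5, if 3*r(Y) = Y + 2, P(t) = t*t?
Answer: -30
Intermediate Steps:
P(t) = t**2
r(Y) = 2/3 + Y/3 (r(Y) = (Y + 2)/3 = (2 + Y)/3 = 2/3 + Y/3)
F(n, L) = 0 (F(n, L) = 2/3 + (1/3)*(-2) = 2/3 - 2/3 = 0)
y(S) = -1 + S**2 (y(S) = S**2 - 1 = -1 + S**2)
(1*y(F(-2, -5)) - 5)*5 = (1*(-1 + 0**2) - 5)*5 = (1*(-1 + 0) - 5)*5 = (1*(-1) - 5)*5 = (-1 - 5)*5 = -6*5 = -30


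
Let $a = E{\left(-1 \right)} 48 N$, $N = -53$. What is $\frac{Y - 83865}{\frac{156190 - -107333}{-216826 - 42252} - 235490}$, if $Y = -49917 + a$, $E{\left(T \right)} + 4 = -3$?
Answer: $\frac{30046311972}{61010541743} \approx 0.49248$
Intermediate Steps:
$E{\left(T \right)} = -7$ ($E{\left(T \right)} = -4 - 3 = -7$)
$a = 17808$ ($a = \left(-7\right) 48 \left(-53\right) = \left(-336\right) \left(-53\right) = 17808$)
$Y = -32109$ ($Y = -49917 + 17808 = -32109$)
$\frac{Y - 83865}{\frac{156190 - -107333}{-216826 - 42252} - 235490} = \frac{-32109 - 83865}{\frac{156190 - -107333}{-216826 - 42252} - 235490} = - \frac{115974}{\frac{156190 + 107333}{-259078} - 235490} = - \frac{115974}{263523 \left(- \frac{1}{259078}\right) - 235490} = - \frac{115974}{- \frac{263523}{259078} - 235490} = - \frac{115974}{- \frac{61010541743}{259078}} = \left(-115974\right) \left(- \frac{259078}{61010541743}\right) = \frac{30046311972}{61010541743}$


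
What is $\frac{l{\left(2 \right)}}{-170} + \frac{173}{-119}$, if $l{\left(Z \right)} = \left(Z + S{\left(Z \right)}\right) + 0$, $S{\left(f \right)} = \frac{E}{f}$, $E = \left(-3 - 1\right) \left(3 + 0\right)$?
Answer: $- \frac{851}{595} \approx -1.4303$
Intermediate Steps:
$E = -12$ ($E = \left(-4\right) 3 = -12$)
$S{\left(f \right)} = - \frac{12}{f}$
$l{\left(Z \right)} = Z - \frac{12}{Z}$ ($l{\left(Z \right)} = \left(Z - \frac{12}{Z}\right) + 0 = Z - \frac{12}{Z}$)
$\frac{l{\left(2 \right)}}{-170} + \frac{173}{-119} = \frac{2 - \frac{12}{2}}{-170} + \frac{173}{-119} = \left(2 - 6\right) \left(- \frac{1}{170}\right) + 173 \left(- \frac{1}{119}\right) = \left(2 - 6\right) \left(- \frac{1}{170}\right) - \frac{173}{119} = \left(-4\right) \left(- \frac{1}{170}\right) - \frac{173}{119} = \frac{2}{85} - \frac{173}{119} = - \frac{851}{595}$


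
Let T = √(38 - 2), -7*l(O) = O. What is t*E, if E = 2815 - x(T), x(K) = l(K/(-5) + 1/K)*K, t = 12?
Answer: 1181928/35 ≈ 33769.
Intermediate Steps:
l(O) = -O/7
T = 6 (T = √36 = 6)
x(K) = K*(-1/(7*K) + K/35) (x(K) = (-(K/(-5) + 1/K)/7)*K = (-(K*(-⅕) + 1/K)/7)*K = (-(-K/5 + 1/K)/7)*K = (-(1/K - K/5)/7)*K = (-1/(7*K) + K/35)*K = K*(-1/(7*K) + K/35))
E = 98494/35 (E = 2815 - (-⅐ + (1/35)*6²) = 2815 - (-⅐ + (1/35)*36) = 2815 - (-⅐ + 36/35) = 2815 - 1*31/35 = 2815 - 31/35 = 98494/35 ≈ 2814.1)
t*E = 12*(98494/35) = 1181928/35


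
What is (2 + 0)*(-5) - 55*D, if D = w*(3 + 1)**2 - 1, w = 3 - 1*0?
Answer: -2595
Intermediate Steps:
w = 3 (w = 3 + 0 = 3)
D = 47 (D = 3*(3 + 1)**2 - 1 = 3*4**2 - 1 = 3*16 - 1 = 48 - 1 = 47)
(2 + 0)*(-5) - 55*D = (2 + 0)*(-5) - 55*47 = 2*(-5) - 2585 = -10 - 2585 = -2595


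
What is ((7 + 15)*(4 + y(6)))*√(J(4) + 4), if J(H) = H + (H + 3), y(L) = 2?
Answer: 132*√15 ≈ 511.23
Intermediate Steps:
J(H) = 3 + 2*H (J(H) = H + (3 + H) = 3 + 2*H)
((7 + 15)*(4 + y(6)))*√(J(4) + 4) = ((7 + 15)*(4 + 2))*√((3 + 2*4) + 4) = (22*6)*√((3 + 8) + 4) = 132*√(11 + 4) = 132*√15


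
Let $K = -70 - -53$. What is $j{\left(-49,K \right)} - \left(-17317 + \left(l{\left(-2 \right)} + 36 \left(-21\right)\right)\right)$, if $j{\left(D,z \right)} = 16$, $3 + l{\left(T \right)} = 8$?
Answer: $18084$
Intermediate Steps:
$K = -17$ ($K = -70 + 53 = -17$)
$l{\left(T \right)} = 5$ ($l{\left(T \right)} = -3 + 8 = 5$)
$j{\left(-49,K \right)} - \left(-17317 + \left(l{\left(-2 \right)} + 36 \left(-21\right)\right)\right) = 16 - \left(-17317 + \left(5 + 36 \left(-21\right)\right)\right) = 16 - \left(-17317 + \left(5 - 756\right)\right) = 16 - \left(-17317 - 751\right) = 16 - -18068 = 16 + 18068 = 18084$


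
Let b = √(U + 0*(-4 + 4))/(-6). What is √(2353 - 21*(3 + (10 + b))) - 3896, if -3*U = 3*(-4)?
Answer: -3896 + √2087 ≈ -3850.3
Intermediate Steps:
U = 4 (U = -(-4) = -⅓*(-12) = 4)
b = -⅓ (b = √(4 + 0*(-4 + 4))/(-6) = √(4 + 0*0)*(-⅙) = √(4 + 0)*(-⅙) = √4*(-⅙) = 2*(-⅙) = -⅓ ≈ -0.33333)
√(2353 - 21*(3 + (10 + b))) - 3896 = √(2353 - 21*(3 + (10 - ⅓))) - 3896 = √(2353 - 21*(3 + 29/3)) - 3896 = √(2353 - 21*38/3) - 3896 = √(2353 - 266) - 3896 = √2087 - 3896 = -3896 + √2087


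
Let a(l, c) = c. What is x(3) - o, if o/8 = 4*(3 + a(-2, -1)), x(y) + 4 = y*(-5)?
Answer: -83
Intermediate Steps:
x(y) = -4 - 5*y (x(y) = -4 + y*(-5) = -4 - 5*y)
o = 64 (o = 8*(4*(3 - 1)) = 8*(4*2) = 8*8 = 64)
x(3) - o = (-4 - 5*3) - 1*64 = (-4 - 15) - 64 = -19 - 64 = -83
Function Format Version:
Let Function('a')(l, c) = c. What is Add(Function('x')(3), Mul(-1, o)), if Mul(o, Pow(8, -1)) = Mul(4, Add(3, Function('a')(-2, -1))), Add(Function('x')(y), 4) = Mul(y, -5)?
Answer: -83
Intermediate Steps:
Function('x')(y) = Add(-4, Mul(-5, y)) (Function('x')(y) = Add(-4, Mul(y, -5)) = Add(-4, Mul(-5, y)))
o = 64 (o = Mul(8, Mul(4, Add(3, -1))) = Mul(8, Mul(4, 2)) = Mul(8, 8) = 64)
Add(Function('x')(3), Mul(-1, o)) = Add(Add(-4, Mul(-5, 3)), Mul(-1, 64)) = Add(Add(-4, -15), -64) = Add(-19, -64) = -83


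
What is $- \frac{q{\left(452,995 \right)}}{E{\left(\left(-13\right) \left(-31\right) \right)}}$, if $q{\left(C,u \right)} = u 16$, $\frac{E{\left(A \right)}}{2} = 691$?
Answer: $- \frac{7960}{691} \approx -11.52$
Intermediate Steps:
$E{\left(A \right)} = 1382$ ($E{\left(A \right)} = 2 \cdot 691 = 1382$)
$q{\left(C,u \right)} = 16 u$
$- \frac{q{\left(452,995 \right)}}{E{\left(\left(-13\right) \left(-31\right) \right)}} = - \frac{16 \cdot 995}{1382} = - \frac{15920}{1382} = \left(-1\right) \frac{7960}{691} = - \frac{7960}{691}$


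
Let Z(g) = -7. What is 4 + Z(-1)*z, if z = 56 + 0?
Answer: -388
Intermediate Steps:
z = 56
4 + Z(-1)*z = 4 - 7*56 = 4 - 392 = -388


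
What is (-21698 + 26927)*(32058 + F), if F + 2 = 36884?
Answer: 360487260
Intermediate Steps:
F = 36882 (F = -2 + 36884 = 36882)
(-21698 + 26927)*(32058 + F) = (-21698 + 26927)*(32058 + 36882) = 5229*68940 = 360487260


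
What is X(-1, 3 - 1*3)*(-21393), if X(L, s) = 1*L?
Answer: 21393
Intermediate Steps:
X(L, s) = L
X(-1, 3 - 1*3)*(-21393) = -1*(-21393) = 21393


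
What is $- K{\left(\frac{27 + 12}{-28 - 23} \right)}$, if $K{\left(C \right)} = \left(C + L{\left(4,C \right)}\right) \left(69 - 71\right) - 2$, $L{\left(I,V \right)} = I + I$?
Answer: $\frac{280}{17} \approx 16.471$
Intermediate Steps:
$L{\left(I,V \right)} = 2 I$
$K{\left(C \right)} = -18 - 2 C$ ($K{\left(C \right)} = \left(C + 2 \cdot 4\right) \left(69 - 71\right) - 2 = \left(C + 8\right) \left(-2\right) - 2 = \left(8 + C\right) \left(-2\right) - 2 = \left(-16 - 2 C\right) - 2 = -18 - 2 C$)
$- K{\left(\frac{27 + 12}{-28 - 23} \right)} = - (-18 - 2 \frac{27 + 12}{-28 - 23}) = - (-18 - 2 \frac{39}{-51}) = - (-18 - 2 \cdot 39 \left(- \frac{1}{51}\right)) = - (-18 - - \frac{26}{17}) = - (-18 + \frac{26}{17}) = \left(-1\right) \left(- \frac{280}{17}\right) = \frac{280}{17}$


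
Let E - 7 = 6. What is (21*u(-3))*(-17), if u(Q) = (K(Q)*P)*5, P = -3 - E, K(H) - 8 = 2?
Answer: 285600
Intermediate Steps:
E = 13 (E = 7 + 6 = 13)
K(H) = 10 (K(H) = 8 + 2 = 10)
P = -16 (P = -3 - 1*13 = -3 - 13 = -16)
u(Q) = -800 (u(Q) = (10*(-16))*5 = -160*5 = -800)
(21*u(-3))*(-17) = (21*(-800))*(-17) = -16800*(-17) = 285600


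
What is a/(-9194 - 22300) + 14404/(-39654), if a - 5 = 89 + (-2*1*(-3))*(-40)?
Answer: -37320841/104071923 ≈ -0.35861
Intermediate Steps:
a = -146 (a = 5 + (89 + (-2*1*(-3))*(-40)) = 5 + (89 - 2*(-3)*(-40)) = 5 + (89 + 6*(-40)) = 5 + (89 - 240) = 5 - 151 = -146)
a/(-9194 - 22300) + 14404/(-39654) = -146/(-9194 - 22300) + 14404/(-39654) = -146/(-31494) + 14404*(-1/39654) = -146*(-1/31494) - 7202/19827 = 73/15747 - 7202/19827 = -37320841/104071923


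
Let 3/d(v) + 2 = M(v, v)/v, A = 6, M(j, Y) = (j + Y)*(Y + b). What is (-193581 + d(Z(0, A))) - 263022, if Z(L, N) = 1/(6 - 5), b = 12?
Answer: -3652823/8 ≈ -4.5660e+5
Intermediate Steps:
M(j, Y) = (12 + Y)*(Y + j) (M(j, Y) = (j + Y)*(Y + 12) = (Y + j)*(12 + Y) = (12 + Y)*(Y + j))
Z(L, N) = 1 (Z(L, N) = 1/1 = 1)
d(v) = 3/(-2 + (2*v² + 24*v)/v) (d(v) = 3/(-2 + (v² + 12*v + 12*v + v*v)/v) = 3/(-2 + (v² + 12*v + 12*v + v²)/v) = 3/(-2 + (2*v² + 24*v)/v))
(-193581 + d(Z(0, A))) - 263022 = (-193581 + 3/(2*(11 + 1))) - 263022 = (-193581 + (3/2)/12) - 263022 = (-193581 + (3/2)*(1/12)) - 263022 = (-193581 + ⅛) - 263022 = -1548647/8 - 263022 = -3652823/8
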